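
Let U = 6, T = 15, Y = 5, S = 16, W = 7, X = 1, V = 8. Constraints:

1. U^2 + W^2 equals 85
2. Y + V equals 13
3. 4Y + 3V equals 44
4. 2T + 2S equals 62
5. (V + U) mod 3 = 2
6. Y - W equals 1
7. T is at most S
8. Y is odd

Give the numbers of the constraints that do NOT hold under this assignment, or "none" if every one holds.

1. U^2 + W^2 = 6^2 + 7^2 = 36 + 49 = 85  yes
2. Y + V = 5 + 8 = 13  yes
3. 4Y + 3V = 4(5) + 3(8) = 44  yes
4. 2T + 2S = 2(15) + 2(16) = 62  yes
5. V + U = 14; 14 mod 3 = 2  yes
6. Y - W = 5 - 7 = -2, not 1  no
7. T = 15, S = 16; 15 ≤ 16  yes
8. Y = 5 is odd  yes

The assignment fails constraint 6.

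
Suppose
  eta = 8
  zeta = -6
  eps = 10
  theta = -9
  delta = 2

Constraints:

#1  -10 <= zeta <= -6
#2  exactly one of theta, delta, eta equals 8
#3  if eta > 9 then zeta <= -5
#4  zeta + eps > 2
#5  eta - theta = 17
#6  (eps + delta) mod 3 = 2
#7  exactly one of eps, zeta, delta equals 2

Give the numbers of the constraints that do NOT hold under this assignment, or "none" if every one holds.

Constraint 6 does not hold.

#1 zeta = -6 lies in [-10, -6]  true
#2 theta=-9, delta=2, eta=8; 1 of them equals 8  true
#3 eta = 8, not > 9; antecedent false, conditional vacuously true  true
#4 zeta + eps = -6 + 10 = 4; 4 > 2  true
#5 eta - theta = 8 - (-9) = 17  true
#6 eps + delta = 12; 12 mod 3 = 0, not 2  false
#7 eps=10, zeta=-6, delta=2; 1 of them equals 2  true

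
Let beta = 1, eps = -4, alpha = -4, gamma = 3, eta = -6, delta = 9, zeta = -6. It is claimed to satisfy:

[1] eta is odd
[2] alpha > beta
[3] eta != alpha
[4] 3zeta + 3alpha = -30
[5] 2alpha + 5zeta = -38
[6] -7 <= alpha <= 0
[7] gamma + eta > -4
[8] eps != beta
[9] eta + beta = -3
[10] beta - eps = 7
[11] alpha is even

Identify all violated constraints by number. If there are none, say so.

No — constraints 1, 2, 9, 10 are not satisfied.

[1] eta = -6 is even  FAIL
[2] alpha = -4, beta = 1; -4 ≤ 1 (want >)  FAIL
[3] eta = -6, alpha = -4; distinct  OK
[4] 3zeta + 3alpha = 3(-6) + 3(-4) = -30  OK
[5] 2alpha + 5zeta = 2(-4) + 5(-6) = -38  OK
[6] alpha = -4 lies in [-7, 0]  OK
[7] gamma + eta = 3 + (-6) = -3; -3 > -4  OK
[8] eps = -4, beta = 1; distinct  OK
[9] eta + beta = -6 + 1 = -5, not -3  FAIL
[10] beta - eps = 1 - (-4) = 5, not 7  FAIL
[11] alpha = -4 is even  OK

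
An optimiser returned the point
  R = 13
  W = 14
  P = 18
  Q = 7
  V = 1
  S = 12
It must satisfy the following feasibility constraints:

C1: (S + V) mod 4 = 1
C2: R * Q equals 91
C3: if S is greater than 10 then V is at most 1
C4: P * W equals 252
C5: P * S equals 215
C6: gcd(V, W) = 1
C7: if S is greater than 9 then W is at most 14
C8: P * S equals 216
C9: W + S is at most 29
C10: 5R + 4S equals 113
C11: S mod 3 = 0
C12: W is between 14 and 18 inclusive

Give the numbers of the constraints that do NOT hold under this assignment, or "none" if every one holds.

The assignment fails constraint 5.

C1: S + V = 13; 13 mod 4 = 1 — OK.
C2: R * Q = 13 * 7 = 91 — OK.
C3: S = 12 > 10, so we need V ≤ 1; V = 1 ≤ 1 — OK.
C4: P * W = 18 * 14 = 252 — OK.
C5: P * S = 18 * 12 = 216, not 215 — violated.
C6: gcd(1, 14) = 1 — OK.
C7: S = 12 > 9, so we need W ≤ 14; W = 14 ≤ 14 — OK.
C8: P * S = 18 * 12 = 216 — OK.
C9: W + S = 14 + 12 = 26; 26 ≤ 29 — OK.
C10: 5R + 4S = 5(13) + 4(12) = 113 — OK.
C11: 12 mod 3 = 0 — OK.
C12: W = 14 lies in [14, 18] — OK.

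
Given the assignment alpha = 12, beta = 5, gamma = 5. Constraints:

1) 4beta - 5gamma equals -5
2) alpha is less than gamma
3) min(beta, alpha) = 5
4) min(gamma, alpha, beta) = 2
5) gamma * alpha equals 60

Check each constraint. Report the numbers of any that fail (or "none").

1) 4beta - 5gamma = 4(5) - 5(5) = -5 — holds.
2) alpha = 12, gamma = 5; 12 ≥ 5 (want <) — does not hold.
3) min(5, 12) = 5 — holds.
4) min(5, 12, 5) = 5, not 2 — does not hold.
5) gamma * alpha = 5 * 12 = 60 — holds.

Constraints 2 and 4 do not hold.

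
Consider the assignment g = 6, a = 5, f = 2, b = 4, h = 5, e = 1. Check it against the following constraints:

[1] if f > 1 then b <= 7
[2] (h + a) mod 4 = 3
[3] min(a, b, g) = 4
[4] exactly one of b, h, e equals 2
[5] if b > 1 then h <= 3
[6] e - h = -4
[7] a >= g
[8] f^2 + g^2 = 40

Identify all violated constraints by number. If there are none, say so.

No — constraints 2, 4, 5, 7 are not satisfied.

[1] f = 2 > 1, so we need b ≤ 7; b = 4 ≤ 7  OK
[2] h + a = 10; 10 mod 4 = 2, not 3  FAIL
[3] min(5, 4, 6) = 4  OK
[4] b=4, h=5, e=1; 0 of them equal 2, not exactly one  FAIL
[5] b = 4 > 1, so we need h ≤ 3; but h = 5 > 3  FAIL
[6] e - h = 1 - 5 = -4  OK
[7] a = 5, g = 6; 5 < 6 (want ≥)  FAIL
[8] f^2 + g^2 = 2^2 + 6^2 = 4 + 36 = 40  OK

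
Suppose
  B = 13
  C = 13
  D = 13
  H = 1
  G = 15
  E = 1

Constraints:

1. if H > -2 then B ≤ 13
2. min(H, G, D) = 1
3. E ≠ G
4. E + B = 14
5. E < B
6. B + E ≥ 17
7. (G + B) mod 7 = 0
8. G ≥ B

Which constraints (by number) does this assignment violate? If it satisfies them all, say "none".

1. H = 1 > -2, so we need B ≤ 13; B = 13 ≤ 13  OK
2. min(1, 15, 13) = 1  OK
3. E = 1, G = 15; distinct  OK
4. E + B = 1 + 13 = 14  OK
5. E = 1, B = 13; 1 < 13  OK
6. B + E = 13 + 1 = 14; 14 < 17, bound 17 not met  FAIL
7. G + B = 28; 28 mod 7 = 0  OK
8. G = 15, B = 13; 15 ≥ 13  OK

Constraint 6 is violated.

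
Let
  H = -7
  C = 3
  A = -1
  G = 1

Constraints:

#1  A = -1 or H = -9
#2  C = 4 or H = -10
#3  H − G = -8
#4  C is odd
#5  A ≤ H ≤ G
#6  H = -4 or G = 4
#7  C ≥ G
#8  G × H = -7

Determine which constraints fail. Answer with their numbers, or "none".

#1 A = -1 = -1 (first disjunct)  true
#2 C = 3 ≠ 4 and H = -7 ≠ -10; both disjuncts false  false
#3 H − G = -7 − 1 = -8  true
#4 C = 3 is odd  true
#5 values -1, -7, 1; A = -1 is not ≤ H = -7  false
#6 H = -7 ≠ -4 and G = 1 ≠ 4; both disjuncts false  false
#7 C = 3, G = 1; 3 ≥ 1  true
#8 G × H = 1 × (-7) = -7  true

No — constraints 2, 5, and 6 are not satisfied.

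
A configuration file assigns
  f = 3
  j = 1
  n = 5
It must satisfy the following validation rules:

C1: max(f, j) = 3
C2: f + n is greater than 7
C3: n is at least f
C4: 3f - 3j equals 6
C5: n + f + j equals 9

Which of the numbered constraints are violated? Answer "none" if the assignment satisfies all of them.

C1: max(3, 1) = 3 — holds.
C2: f + n = 3 + 5 = 8; 8 > 7 — holds.
C3: n = 5, f = 3; 5 ≥ 3 — holds.
C4: 3f - 3j = 3(3) - 3(1) = 6 — holds.
C5: n + f + j = 5 + 3 + 1 = 9 — holds.

All constraints are satisfied.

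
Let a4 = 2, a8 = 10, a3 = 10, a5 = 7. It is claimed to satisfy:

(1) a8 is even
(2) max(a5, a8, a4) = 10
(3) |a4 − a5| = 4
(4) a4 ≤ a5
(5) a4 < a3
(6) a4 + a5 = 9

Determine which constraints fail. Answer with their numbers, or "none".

(1) a8 = 10 is even — holds.
(2) max(7, 10, 2) = 10 — holds.
(3) |2 − 7| = 5, not 4 — fails.
(4) a4 = 2, a5 = 7; 2 ≤ 7 — holds.
(5) a4 = 2, a3 = 10; 2 < 10 — holds.
(6) a4 + a5 = 2 + 7 = 9 — holds.

Constraint 3 is violated.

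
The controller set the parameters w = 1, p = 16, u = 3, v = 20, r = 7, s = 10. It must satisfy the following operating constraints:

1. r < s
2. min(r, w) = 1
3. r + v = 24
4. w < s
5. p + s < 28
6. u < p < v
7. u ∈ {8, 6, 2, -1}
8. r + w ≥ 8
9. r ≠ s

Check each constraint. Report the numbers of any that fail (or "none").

1. r = 7, s = 10; 7 < 10  true
2. min(7, 1) = 1  true
3. r + v = 7 + 20 = 27, not 24  false
4. w = 1, s = 10; 1 < 10  true
5. p + s = 16 + 10 = 26; 26 < 28  true
6. values 3 < 16 < 20  true
7. u = 3 is not in {8, 6, 2, -1}  false
8. r + w = 7 + 1 = 8; 8 ≥ 8  true
9. r = 7, s = 10; distinct  true

Constraints 3, 7 are violated.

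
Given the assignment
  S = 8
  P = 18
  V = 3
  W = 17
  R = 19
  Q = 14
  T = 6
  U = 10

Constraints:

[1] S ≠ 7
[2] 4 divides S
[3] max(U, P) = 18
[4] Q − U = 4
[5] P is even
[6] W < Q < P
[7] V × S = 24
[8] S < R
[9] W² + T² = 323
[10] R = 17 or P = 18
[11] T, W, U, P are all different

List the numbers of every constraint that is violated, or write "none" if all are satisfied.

[1] S = 8, and 8 ≠ 7  yes
[2] 8 / 4 = 2, so 4 divides 8  yes
[3] max(10, 18) = 18  yes
[4] Q − U = 14 − 10 = 4  yes
[5] P = 18 is even  yes
[6] values 17, 14, 18; W = 17 is not < Q = 14  no
[7] V × S = 3 × 8 = 24  yes
[8] S = 8, R = 19; 8 < 19  yes
[9] W² + T² = 17² + 6² = 289 + 36 = 325, not 323  no
[10] R = 19 ≠ 17, but P = 18 = 18 (second disjunct)  yes
[11] values 6, 17, 10, 18 are pairwise distinct  yes

Constraints 6 and 9 do not hold.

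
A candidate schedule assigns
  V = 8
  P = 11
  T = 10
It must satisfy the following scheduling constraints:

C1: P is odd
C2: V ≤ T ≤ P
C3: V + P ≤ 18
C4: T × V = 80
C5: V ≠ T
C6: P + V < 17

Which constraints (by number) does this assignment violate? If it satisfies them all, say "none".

Constraints 3 and 6 are violated.

C1: P = 11 is odd — holds.
C2: values 8 ≤ 10 ≤ 11 — holds.
C3: V + P = 8 + 11 = 19; 19 > 18, bound 18 not met — fails.
C4: T × V = 10 × 8 = 80 — holds.
C5: V = 8, T = 10; distinct — holds.
C6: P + V = 11 + 8 = 19; 19 ≥ 17, bound 17 not met — fails.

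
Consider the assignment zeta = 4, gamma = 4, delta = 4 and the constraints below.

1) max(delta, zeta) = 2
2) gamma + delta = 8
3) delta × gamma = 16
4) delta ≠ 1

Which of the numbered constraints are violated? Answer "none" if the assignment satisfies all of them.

Constraint 1 is violated.

1) max(4, 4) = 4, not 2 — violated.
2) gamma + delta = 4 + 4 = 8 — satisfied.
3) delta × gamma = 4 × 4 = 16 — satisfied.
4) delta = 4, and 4 ≠ 1 — satisfied.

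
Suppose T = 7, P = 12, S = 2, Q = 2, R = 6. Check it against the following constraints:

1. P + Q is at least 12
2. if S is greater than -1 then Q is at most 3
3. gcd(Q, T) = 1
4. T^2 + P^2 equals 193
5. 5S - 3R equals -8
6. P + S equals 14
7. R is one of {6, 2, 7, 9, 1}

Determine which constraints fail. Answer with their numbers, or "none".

1. P + Q = 12 + 2 = 14; 14 ≥ 12  ✓
2. S = 2 > -1, so we need Q ≤ 3; Q = 2 ≤ 3  ✓
3. gcd(2, 7) = 1  ✓
4. T^2 + P^2 = 7^2 + 12^2 = 49 + 144 = 193  ✓
5. 5S - 3R = 5(2) - 3(6) = -8  ✓
6. P + S = 12 + 2 = 14  ✓
7. R = 6 is in {6, 2, 7, 9, 1}  ✓

All constraints are satisfied.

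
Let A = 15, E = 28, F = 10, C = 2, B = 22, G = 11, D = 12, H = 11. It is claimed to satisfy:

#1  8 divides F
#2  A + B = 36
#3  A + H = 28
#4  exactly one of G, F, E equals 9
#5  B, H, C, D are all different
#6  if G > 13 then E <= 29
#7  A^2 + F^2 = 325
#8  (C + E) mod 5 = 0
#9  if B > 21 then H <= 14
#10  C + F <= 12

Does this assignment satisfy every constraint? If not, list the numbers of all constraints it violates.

The assignment fails constraints 1, 2, 3, 4.

#1 10 = 8*1 + 2, so 8 does not divide 10  false
#2 A + B = 15 + 22 = 37, not 36  false
#3 A + H = 15 + 11 = 26, not 28  false
#4 G=11, F=10, E=28; 0 of them equal 9, not exactly one  false
#5 values 22, 11, 2, 12 are pairwise distinct  true
#6 G = 11, not > 13; antecedent false, conditional vacuously true  true
#7 A^2 + F^2 = 15^2 + 10^2 = 225 + 100 = 325  true
#8 C + E = 30; 30 mod 5 = 0  true
#9 B = 22 > 21, so we need H ≤ 14; H = 11 ≤ 14  true
#10 C + F = 2 + 10 = 12; 12 ≤ 12  true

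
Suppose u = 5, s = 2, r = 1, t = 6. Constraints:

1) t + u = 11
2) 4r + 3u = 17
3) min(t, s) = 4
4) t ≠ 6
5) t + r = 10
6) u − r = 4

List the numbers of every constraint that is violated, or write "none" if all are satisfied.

Constraints 2, 3, 4, and 5 do not hold.

1) t + u = 6 + 5 = 11 — holds.
2) 4r + 3u = 4(1) + 3(5) = 19, not 17 — fails.
3) min(6, 2) = 2, not 4 — fails.
4) t = 6, but 6 is required to differ — fails.
5) t + r = 6 + 1 = 7, not 10 — fails.
6) u − r = 5 − 1 = 4 — holds.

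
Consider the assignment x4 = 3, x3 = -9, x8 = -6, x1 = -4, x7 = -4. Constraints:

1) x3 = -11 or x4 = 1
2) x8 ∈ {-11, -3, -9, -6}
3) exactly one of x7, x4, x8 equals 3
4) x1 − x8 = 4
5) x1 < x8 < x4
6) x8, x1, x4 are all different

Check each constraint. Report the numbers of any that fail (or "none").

1) x3 = -9 ≠ -11 and x4 = 3 ≠ 1; both disjuncts false  FAIL
2) x8 = -6 is in {-11, -3, -9, -6}  OK
3) x7=-4, x4=3, x8=-6; 1 of them equals 3  OK
4) x1 − x8 = -4 − (-6) = 2, not 4  FAIL
5) values -4, -6, 3; x1 = -4 is not < x8 = -6  FAIL
6) values -6, -4, 3 are pairwise distinct  OK

Constraints 1, 4, and 5 do not hold.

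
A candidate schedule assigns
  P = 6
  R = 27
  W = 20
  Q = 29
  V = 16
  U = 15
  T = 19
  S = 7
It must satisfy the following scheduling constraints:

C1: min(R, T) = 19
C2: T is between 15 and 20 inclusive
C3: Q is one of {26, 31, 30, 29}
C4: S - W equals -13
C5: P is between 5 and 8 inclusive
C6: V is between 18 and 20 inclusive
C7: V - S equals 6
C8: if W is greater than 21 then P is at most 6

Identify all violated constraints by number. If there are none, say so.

C1: min(27, 19) = 19  true
C2: T = 19 lies in [15, 20]  true
C3: Q = 29 is in {26, 31, 30, 29}  true
C4: S - W = 7 - 20 = -13  true
C5: P = 6 lies in [5, 8]  true
C6: V = 16 is outside [18, 20]  false
C7: V - S = 16 - 7 = 9, not 6  false
C8: W = 20, not > 21; antecedent false, conditional vacuously true  true

Constraints 6 and 7 do not hold.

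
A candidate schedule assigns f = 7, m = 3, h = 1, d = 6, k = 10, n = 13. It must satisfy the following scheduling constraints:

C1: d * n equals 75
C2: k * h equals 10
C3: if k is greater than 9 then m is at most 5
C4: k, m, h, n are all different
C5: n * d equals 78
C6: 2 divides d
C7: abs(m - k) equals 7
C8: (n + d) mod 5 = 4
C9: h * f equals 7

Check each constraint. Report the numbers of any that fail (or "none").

Constraint 1 does not hold.

C1: d * n = 6 * 13 = 78, not 75  FAIL
C2: k * h = 10 * 1 = 10  OK
C3: k = 10 > 9, so we need m ≤ 5; m = 3 ≤ 5  OK
C4: values 10, 3, 1, 13 are pairwise distinct  OK
C5: n * d = 13 * 6 = 78  OK
C6: 6 / 2 = 3, so 2 divides 6  OK
C7: abs(3 - 10) = 7  OK
C8: n + d = 19; 19 mod 5 = 4  OK
C9: h * f = 1 * 7 = 7  OK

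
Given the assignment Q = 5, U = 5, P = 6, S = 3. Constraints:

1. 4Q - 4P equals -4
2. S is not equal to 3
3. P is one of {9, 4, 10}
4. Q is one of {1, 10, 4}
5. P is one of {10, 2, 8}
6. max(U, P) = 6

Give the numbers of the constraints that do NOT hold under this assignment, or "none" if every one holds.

1. 4Q - 4P = 4(5) - 4(6) = -4 — OK.
2. S = 3, but 3 is required to differ — violated.
3. P = 6 is not in {9, 4, 10} — violated.
4. Q = 5 is not in {1, 10, 4} — violated.
5. P = 6 is not in {10, 2, 8} — violated.
6. max(5, 6) = 6 — OK.

Constraints 2, 3, 4, 5 do not hold.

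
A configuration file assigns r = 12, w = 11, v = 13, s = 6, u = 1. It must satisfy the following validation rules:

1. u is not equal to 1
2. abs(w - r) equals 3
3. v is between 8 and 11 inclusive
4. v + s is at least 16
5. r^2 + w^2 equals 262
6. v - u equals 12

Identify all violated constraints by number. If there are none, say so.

Constraints 1, 2, 3, and 5 do not hold.

1. u = 1, but 1 is required to differ  FAIL
2. abs(11 - 12) = 1, not 3  FAIL
3. v = 13 is outside [8, 11]  FAIL
4. v + s = 13 + 6 = 19; 19 ≥ 16  OK
5. r^2 + w^2 = 12^2 + 11^2 = 144 + 121 = 265, not 262  FAIL
6. v - u = 13 - 1 = 12  OK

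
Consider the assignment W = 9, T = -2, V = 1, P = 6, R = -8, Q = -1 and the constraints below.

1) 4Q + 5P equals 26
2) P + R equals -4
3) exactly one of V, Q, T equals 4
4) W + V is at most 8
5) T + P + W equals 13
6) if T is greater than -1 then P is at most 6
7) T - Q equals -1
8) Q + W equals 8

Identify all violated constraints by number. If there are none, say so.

Constraints 2, 3, and 4 do not hold.

1) 4Q + 5P = 4(-1) + 5(6) = 26  ✔
2) P + R = 6 + (-8) = -2, not -4  ✘
3) V=1, Q=-1, T=-2; 0 of them equal 4, not exactly one  ✘
4) W + V = 9 + 1 = 10; 10 > 8, bound 8 not met  ✘
5) T + P + W = -2 + 6 + 9 = 13  ✔
6) T = -2, not > -1; antecedent false, conditional vacuously true  ✔
7) T - Q = -2 - (-1) = -1  ✔
8) Q + W = -1 + 9 = 8  ✔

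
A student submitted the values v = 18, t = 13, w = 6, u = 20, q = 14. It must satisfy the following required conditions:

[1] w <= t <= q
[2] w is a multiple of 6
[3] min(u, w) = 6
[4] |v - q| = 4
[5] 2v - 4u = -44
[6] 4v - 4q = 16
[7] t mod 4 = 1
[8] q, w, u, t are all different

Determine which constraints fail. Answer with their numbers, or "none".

Yes — all constraints hold.

[1] values 6 <= 13 <= 14 — holds.
[2] 6 / 6 = 1, so 6 divides 6 — holds.
[3] min(20, 6) = 6 — holds.
[4] |18 - 14| = 4 — holds.
[5] 2v - 4u = 2(18) - 4(20) = -44 — holds.
[6] 4v - 4q = 4(18) - 4(14) = 16 — holds.
[7] 13 mod 4 = 1 — holds.
[8] values 14, 6, 20, 13 are pairwise distinct — holds.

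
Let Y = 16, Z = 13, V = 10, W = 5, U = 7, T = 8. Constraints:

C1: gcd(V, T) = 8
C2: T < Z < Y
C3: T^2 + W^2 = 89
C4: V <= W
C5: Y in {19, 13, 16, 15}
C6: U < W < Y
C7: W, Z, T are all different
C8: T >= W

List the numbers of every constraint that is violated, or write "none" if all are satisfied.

No — constraints 1, 4, and 6 are not satisfied.

C1: gcd(10, 8) = 2, not 8  no
C2: values 8 < 13 < 16  yes
C3: T^2 + W^2 = 8^2 + 5^2 = 64 + 25 = 89  yes
C4: V = 10, W = 5; 10 > 5 (want ≤)  no
C5: Y = 16 is in {19, 13, 16, 15}  yes
C6: values 7, 5, 16; U = 7 is not < W = 5  no
C7: values 5, 13, 8 are pairwise distinct  yes
C8: T = 8, W = 5; 8 ≥ 5  yes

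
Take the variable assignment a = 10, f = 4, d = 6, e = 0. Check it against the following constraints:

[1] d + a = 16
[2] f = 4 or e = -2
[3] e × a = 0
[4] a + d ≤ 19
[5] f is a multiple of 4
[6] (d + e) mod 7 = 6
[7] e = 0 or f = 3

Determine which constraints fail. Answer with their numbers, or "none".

[1] d + a = 6 + 10 = 16 — holds.
[2] f = 4 = 4 (first disjunct) — holds.
[3] e × a = 0 × 10 = 0 — holds.
[4] a + d = 10 + 6 = 16; 16 ≤ 19 — holds.
[5] 4 / 4 = 1, so 4 divides 4 — holds.
[6] d + e = 6; 6 mod 7 = 6 — holds.
[7] e = 0 = 0 (first disjunct) — holds.

The assignment satisfies every constraint.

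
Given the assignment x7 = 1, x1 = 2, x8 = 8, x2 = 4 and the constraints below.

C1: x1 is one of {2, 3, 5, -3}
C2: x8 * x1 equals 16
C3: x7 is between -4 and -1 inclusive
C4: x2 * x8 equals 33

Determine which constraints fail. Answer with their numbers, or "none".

C1: x1 = 2 is in {2, 3, 5, -3} — holds.
C2: x8 * x1 = 8 * 2 = 16 — holds.
C3: x7 = 1 is outside [-4, -1] — does not hold.
C4: x2 * x8 = 4 * 8 = 32, not 33 — does not hold.

Violated: 3 and 4.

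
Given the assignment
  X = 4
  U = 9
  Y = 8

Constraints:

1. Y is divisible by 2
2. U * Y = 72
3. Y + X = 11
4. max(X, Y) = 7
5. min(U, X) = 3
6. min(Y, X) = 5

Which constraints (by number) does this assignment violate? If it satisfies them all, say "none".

The assignment fails constraints 3, 4, 5, and 6.

1. 8 / 2 = 4, so 2 divides 8 — holds.
2. U * Y = 9 * 8 = 72 — holds.
3. Y + X = 8 + 4 = 12, not 11 — fails.
4. max(4, 8) = 8, not 7 — fails.
5. min(9, 4) = 4, not 3 — fails.
6. min(8, 4) = 4, not 5 — fails.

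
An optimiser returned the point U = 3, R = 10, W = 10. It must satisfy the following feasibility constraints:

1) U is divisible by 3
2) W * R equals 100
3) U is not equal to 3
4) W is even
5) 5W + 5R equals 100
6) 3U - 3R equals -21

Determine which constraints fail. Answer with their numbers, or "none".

Constraint 3 is violated.

1) 3 / 3 = 1, so 3 divides 3 — holds.
2) W * R = 10 * 10 = 100 — holds.
3) U = 3, but 3 is required to differ — does not hold.
4) W = 10 is even — holds.
5) 5W + 5R = 5(10) + 5(10) = 100 — holds.
6) 3U - 3R = 3(3) - 3(10) = -21 — holds.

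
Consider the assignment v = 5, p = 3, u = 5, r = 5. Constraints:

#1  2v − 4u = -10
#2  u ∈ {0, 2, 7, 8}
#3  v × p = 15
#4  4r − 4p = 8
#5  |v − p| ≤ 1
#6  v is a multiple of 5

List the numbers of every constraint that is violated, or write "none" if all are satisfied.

#1 2v − 4u = 2(5) − 4(5) = -10  holds
#2 u = 5 is not in {0, 2, 7, 8}  fails
#3 v × p = 5 × 3 = 15  holds
#4 4r − 4p = 4(5) − 4(3) = 8  holds
#5 |5 − 3| = 2; 2 > 1, exceeds bound 1  fails
#6 5 / 5 = 1, so 5 divides 5  holds

Violated: 2, 5.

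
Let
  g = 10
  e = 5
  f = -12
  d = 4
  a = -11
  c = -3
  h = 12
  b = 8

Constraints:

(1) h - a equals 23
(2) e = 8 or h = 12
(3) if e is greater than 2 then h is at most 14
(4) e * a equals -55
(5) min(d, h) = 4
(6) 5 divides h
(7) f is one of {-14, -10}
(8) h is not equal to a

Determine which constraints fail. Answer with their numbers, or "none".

The assignment fails constraints 6 and 7.

(1) h - a = 12 - (-11) = 23  ✔
(2) e = 5 ≠ 8, but h = 12 = 12 (second disjunct)  ✔
(3) e = 5 > 2, so we need h ≤ 14; h = 12 ≤ 14  ✔
(4) e * a = 5 * (-11) = -55  ✔
(5) min(4, 12) = 4  ✔
(6) 12 = 5*2 + 2, so 5 does not divide 12  ✘
(7) f = -12 is not in {-14, -10}  ✘
(8) h = 12, a = -11; distinct  ✔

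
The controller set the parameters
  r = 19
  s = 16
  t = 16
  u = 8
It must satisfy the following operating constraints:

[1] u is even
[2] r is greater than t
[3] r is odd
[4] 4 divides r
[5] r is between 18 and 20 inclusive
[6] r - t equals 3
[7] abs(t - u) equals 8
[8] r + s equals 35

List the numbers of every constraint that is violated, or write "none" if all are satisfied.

Violated: 4.

[1] u = 8 is even  OK
[2] r = 19, t = 16; 19 > 16  OK
[3] r = 19 is odd  OK
[4] 19 = 4*4 + 3, so 4 does not divide 19  FAIL
[5] r = 19 lies in [18, 20]  OK
[6] r - t = 19 - 16 = 3  OK
[7] abs(16 - 8) = 8  OK
[8] r + s = 19 + 16 = 35  OK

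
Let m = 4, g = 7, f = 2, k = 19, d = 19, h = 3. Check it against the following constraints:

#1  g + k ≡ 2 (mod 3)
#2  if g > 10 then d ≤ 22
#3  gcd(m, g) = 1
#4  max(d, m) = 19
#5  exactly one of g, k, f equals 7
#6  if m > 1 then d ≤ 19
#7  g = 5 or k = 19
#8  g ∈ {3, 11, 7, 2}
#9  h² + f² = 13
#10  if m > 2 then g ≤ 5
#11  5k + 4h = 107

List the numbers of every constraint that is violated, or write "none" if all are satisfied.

#1 g + k = 26; 26 mod 3 = 2 — OK.
#2 g = 7, not > 10; antecedent false, conditional vacuously true — OK.
#3 gcd(4, 7) = 1 — OK.
#4 max(19, 4) = 19 — OK.
#5 g=7, k=19, f=2; 1 of them equals 7 — OK.
#6 m = 4 > 1, so we need d ≤ 19; d = 19 ≤ 19 — OK.
#7 g = 7 ≠ 5, but k = 19 = 19 (second disjunct) — OK.
#8 g = 7 is in {3, 11, 7, 2} — OK.
#9 h² + f² = 3² + 2² = 9 + 4 = 13 — OK.
#10 m = 4 > 2, so we need g ≤ 5; but g = 7 > 5 — violated.
#11 5k + 4h = 5(19) + 4(3) = 107 — OK.

Constraint 10 does not hold.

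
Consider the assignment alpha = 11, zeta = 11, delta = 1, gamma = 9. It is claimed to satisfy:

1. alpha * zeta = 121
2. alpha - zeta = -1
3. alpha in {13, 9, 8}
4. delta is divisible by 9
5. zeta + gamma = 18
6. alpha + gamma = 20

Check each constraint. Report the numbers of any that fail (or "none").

The assignment fails constraints 2, 3, 4, 5.

1. alpha * zeta = 11 * 11 = 121 — OK.
2. alpha - zeta = 11 - 11 = 0, not -1 — violated.
3. alpha = 11 is not in {13, 9, 8} — violated.
4. 1 = 9*0 + 1, so 9 does not divide 1 — violated.
5. zeta + gamma = 11 + 9 = 20, not 18 — violated.
6. alpha + gamma = 11 + 9 = 20 — OK.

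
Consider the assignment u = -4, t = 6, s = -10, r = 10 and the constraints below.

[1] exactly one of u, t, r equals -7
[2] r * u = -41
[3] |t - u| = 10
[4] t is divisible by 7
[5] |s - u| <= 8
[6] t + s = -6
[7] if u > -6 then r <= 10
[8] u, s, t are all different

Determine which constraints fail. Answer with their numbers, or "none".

No — constraints 1, 2, 4, and 6 are not satisfied.

[1] u=-4, t=6, r=10; 0 of them equal -7, not exactly one — does not hold.
[2] r * u = 10 * (-4) = -40, not -41 — does not hold.
[3] |6 - (-4)| = 10 — holds.
[4] 6 = 7*0 + 6, so 7 does not divide 6 — does not hold.
[5] |-10 - (-4)| = 6; 6 ≤ 8 — holds.
[6] t + s = 6 + (-10) = -4, not -6 — does not hold.
[7] u = -4 > -6, so we need r ≤ 10; r = 10 ≤ 10 — holds.
[8] values -4, -10, 6 are pairwise distinct — holds.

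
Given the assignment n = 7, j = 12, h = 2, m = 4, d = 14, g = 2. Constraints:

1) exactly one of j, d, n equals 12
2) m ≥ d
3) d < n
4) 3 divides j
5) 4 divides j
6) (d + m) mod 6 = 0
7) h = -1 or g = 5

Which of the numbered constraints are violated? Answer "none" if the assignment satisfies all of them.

1) j=12, d=14, n=7; 1 of them equals 12 — holds.
2) m = 4, d = 14; 4 < 14 (want ≥) — does not hold.
3) d = 14, n = 7; 14 ≥ 7 (want <) — does not hold.
4) 12 / 3 = 4, so 3 divides 12 — holds.
5) 12 / 4 = 3, so 4 divides 12 — holds.
6) d + m = 18; 18 mod 6 = 0 — holds.
7) h = 2 ≠ -1 and g = 2 ≠ 5; both disjuncts false — does not hold.

No — constraints 2, 3, 7 are not satisfied.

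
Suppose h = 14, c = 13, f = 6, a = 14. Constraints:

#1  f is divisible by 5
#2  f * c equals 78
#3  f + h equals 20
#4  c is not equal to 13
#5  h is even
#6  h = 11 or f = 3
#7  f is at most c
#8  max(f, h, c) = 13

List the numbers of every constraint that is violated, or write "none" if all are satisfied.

#1 6 = 5*1 + 1, so 5 does not divide 6 — does not hold.
#2 f * c = 6 * 13 = 78 — holds.
#3 f + h = 6 + 14 = 20 — holds.
#4 c = 13, but 13 is required to differ — does not hold.
#5 h = 14 is even — holds.
#6 h = 14 ≠ 11 and f = 6 ≠ 3; both disjuncts false — does not hold.
#7 f = 6, c = 13; 6 ≤ 13 — holds.
#8 max(6, 14, 13) = 14, not 13 — does not hold.

Constraints 1, 4, 6, and 8 are violated.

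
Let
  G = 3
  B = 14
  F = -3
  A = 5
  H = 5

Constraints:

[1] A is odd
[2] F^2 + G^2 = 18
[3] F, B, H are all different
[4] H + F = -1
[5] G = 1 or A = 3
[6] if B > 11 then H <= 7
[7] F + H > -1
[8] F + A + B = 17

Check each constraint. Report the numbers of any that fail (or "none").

Violated: 4, 5, 8.

[1] A = 5 is odd — holds.
[2] F^2 + G^2 = (-3)^2 + 3^2 = 9 + 9 = 18 — holds.
[3] values -3, 14, 5 are pairwise distinct — holds.
[4] H + F = 5 + (-3) = 2, not -1 — does not hold.
[5] G = 3 ≠ 1 and A = 5 ≠ 3; both disjuncts false — does not hold.
[6] B = 14 > 11, so we need H ≤ 7; H = 5 ≤ 7 — holds.
[7] F + H = -3 + 5 = 2; 2 > -1 — holds.
[8] F + A + B = -3 + 5 + 14 = 16, not 17 — does not hold.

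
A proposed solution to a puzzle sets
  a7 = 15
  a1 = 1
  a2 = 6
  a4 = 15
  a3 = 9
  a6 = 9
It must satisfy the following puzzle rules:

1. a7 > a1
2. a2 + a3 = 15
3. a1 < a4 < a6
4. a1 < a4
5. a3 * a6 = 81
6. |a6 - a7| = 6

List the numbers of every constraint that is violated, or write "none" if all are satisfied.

1. a7 = 15, a1 = 1; 15 > 1 — holds.
2. a2 + a3 = 6 + 9 = 15 — holds.
3. values 1, 15, 9; a4 = 15 is not < a6 = 9 — does not hold.
4. a1 = 1, a4 = 15; 1 < 15 — holds.
5. a3 * a6 = 9 * 9 = 81 — holds.
6. |9 - 15| = 6 — holds.

Violated: 3.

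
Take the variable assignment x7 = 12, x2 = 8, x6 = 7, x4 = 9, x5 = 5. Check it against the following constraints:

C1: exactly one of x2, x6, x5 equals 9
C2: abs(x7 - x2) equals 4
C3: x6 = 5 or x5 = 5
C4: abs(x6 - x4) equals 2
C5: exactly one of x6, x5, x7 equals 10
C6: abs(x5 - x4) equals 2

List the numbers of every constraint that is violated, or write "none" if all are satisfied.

The assignment fails constraints 1, 5, 6.

C1: x2=8, x6=7, x5=5; 0 of them equal 9, not exactly one — fails.
C2: abs(12 - 8) = 4 — holds.
C3: x6 = 7 ≠ 5, but x5 = 5 = 5 (second disjunct) — holds.
C4: abs(7 - 9) = 2 — holds.
C5: x6=7, x5=5, x7=12; 0 of them equal 10, not exactly one — fails.
C6: abs(5 - 9) = 4, not 2 — fails.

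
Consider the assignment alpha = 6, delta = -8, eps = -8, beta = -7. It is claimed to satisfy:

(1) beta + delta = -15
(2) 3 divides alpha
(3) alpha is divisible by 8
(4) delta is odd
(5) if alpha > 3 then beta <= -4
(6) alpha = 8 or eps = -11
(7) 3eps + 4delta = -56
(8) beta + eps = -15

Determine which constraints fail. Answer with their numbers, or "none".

(1) beta + delta = -7 + (-8) = -15 — OK.
(2) 6 / 3 = 2, so 3 divides 6 — OK.
(3) 6 = 8*0 + 6, so 8 does not divide 6 — violated.
(4) delta = -8 is even — violated.
(5) alpha = 6 > 3, so we need beta ≤ -4; beta = -7 ≤ -4 — OK.
(6) alpha = 6 ≠ 8 and eps = -8 ≠ -11; both disjuncts false — violated.
(7) 3eps + 4delta = 3(-8) + 4(-8) = -56 — OK.
(8) beta + eps = -7 + (-8) = -15 — OK.

Constraints 3, 4, and 6 are violated.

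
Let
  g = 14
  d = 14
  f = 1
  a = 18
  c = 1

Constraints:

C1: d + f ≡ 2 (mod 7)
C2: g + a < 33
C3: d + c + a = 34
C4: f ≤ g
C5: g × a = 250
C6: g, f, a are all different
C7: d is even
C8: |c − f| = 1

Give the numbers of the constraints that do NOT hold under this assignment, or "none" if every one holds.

The assignment fails constraints 1, 3, 5, and 8.

C1: d + f = 15; 15 mod 7 = 1, not 2 — fails.
C2: g + a = 14 + 18 = 32; 32 < 33 — holds.
C3: d + c + a = 14 + 1 + 18 = 33, not 34 — fails.
C4: f = 1, g = 14; 1 ≤ 14 — holds.
C5: g × a = 14 × 18 = 252, not 250 — fails.
C6: values 14, 1, 18 are pairwise distinct — holds.
C7: d = 14 is even — holds.
C8: |1 − 1| = 0, not 1 — fails.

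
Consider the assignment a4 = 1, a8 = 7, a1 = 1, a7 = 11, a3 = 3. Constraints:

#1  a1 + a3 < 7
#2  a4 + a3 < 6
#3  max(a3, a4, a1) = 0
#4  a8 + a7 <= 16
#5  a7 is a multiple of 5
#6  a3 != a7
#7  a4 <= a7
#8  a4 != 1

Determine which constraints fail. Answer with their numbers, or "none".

Constraints 3, 4, 5, and 8 do not hold.

#1 a1 + a3 = 1 + 3 = 4; 4 < 7  ✓
#2 a4 + a3 = 1 + 3 = 4; 4 < 6  ✓
#3 max(3, 1, 1) = 3, not 0  ✗
#4 a8 + a7 = 7 + 11 = 18; 18 > 16, bound 16 not met  ✗
#5 11 = 5*2 + 1, so 5 does not divide 11  ✗
#6 a3 = 3, a7 = 11; distinct  ✓
#7 a4 = 1, a7 = 11; 1 ≤ 11  ✓
#8 a4 = 1, but 1 is required to differ  ✗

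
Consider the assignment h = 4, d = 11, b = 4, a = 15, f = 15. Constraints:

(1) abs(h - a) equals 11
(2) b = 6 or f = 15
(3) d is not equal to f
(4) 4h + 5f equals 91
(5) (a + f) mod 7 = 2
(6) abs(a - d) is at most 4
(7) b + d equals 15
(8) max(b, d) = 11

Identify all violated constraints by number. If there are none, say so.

Yes — all constraints hold.

(1) abs(4 - 15) = 11  yes
(2) b = 4 ≠ 6, but f = 15 = 15 (second disjunct)  yes
(3) d = 11, f = 15; distinct  yes
(4) 4h + 5f = 4(4) + 5(15) = 91  yes
(5) a + f = 30; 30 mod 7 = 2  yes
(6) abs(15 - 11) = 4; 4 ≤ 4  yes
(7) b + d = 4 + 11 = 15  yes
(8) max(4, 11) = 11  yes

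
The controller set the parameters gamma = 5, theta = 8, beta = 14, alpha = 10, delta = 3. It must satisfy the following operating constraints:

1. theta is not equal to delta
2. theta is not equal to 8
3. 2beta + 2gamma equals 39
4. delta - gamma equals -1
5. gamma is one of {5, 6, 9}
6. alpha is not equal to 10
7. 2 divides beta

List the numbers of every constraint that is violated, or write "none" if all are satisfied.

The assignment fails constraints 2, 3, 4, and 6.

1. theta = 8, delta = 3; distinct  holds
2. theta = 8, but 8 is required to differ  fails
3. 2beta + 2gamma = 2(14) + 2(5) = 38, not 39  fails
4. delta - gamma = 3 - 5 = -2, not -1  fails
5. gamma = 5 is in {5, 6, 9}  holds
6. alpha = 10, but 10 is required to differ  fails
7. 14 / 2 = 7, so 2 divides 14  holds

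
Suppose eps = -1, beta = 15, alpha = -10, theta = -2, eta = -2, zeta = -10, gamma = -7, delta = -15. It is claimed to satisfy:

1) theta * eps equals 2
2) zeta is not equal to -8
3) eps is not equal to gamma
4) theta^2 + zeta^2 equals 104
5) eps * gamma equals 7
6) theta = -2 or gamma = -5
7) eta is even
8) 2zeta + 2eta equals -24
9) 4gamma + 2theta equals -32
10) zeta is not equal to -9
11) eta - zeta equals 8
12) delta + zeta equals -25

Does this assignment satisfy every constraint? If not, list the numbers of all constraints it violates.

1) theta * eps = -2 * (-1) = 2  ✓
2) zeta = -10, and -10 ≠ -8  ✓
3) eps = -1, gamma = -7; distinct  ✓
4) theta^2 + zeta^2 = (-2)^2 + (-10)^2 = 4 + 100 = 104  ✓
5) eps * gamma = -1 * (-7) = 7  ✓
6) theta = -2 = -2 (first disjunct)  ✓
7) eta = -2 is even  ✓
8) 2zeta + 2eta = 2(-10) + 2(-2) = -24  ✓
9) 4gamma + 2theta = 4(-7) + 2(-2) = -32  ✓
10) zeta = -10, and -10 ≠ -9  ✓
11) eta - zeta = -2 - (-10) = 8  ✓
12) delta + zeta = -15 + (-10) = -25  ✓

Yes — all constraints hold.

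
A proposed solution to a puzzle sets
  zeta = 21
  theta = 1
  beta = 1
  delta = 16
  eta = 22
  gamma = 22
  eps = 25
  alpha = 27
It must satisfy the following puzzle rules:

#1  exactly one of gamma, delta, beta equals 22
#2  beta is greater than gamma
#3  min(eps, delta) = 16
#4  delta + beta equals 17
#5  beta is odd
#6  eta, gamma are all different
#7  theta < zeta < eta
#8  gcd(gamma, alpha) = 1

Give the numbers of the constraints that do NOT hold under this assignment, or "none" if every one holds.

#1 gamma=22, delta=16, beta=1; 1 of them equals 22 — holds.
#2 beta = 1, gamma = 22; 1 ≤ 22 (want >) — does not hold.
#3 min(25, 16) = 16 — holds.
#4 delta + beta = 16 + 1 = 17 — holds.
#5 beta = 1 is odd — holds.
#6 eta = gamma = 22, not all different — does not hold.
#7 values 1 < 21 < 22 — holds.
#8 gcd(22, 27) = 1 — holds.

Violated: 2 and 6.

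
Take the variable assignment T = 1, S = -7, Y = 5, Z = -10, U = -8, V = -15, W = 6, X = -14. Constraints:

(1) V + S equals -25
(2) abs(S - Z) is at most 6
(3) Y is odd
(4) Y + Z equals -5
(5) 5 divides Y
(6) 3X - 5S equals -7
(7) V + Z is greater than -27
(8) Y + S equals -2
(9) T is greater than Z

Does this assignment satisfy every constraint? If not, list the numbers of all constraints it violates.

(1) V + S = -15 + (-7) = -22, not -25  false
(2) abs(-7 - (-10)) = 3; 3 ≤ 6  true
(3) Y = 5 is odd  true
(4) Y + Z = 5 + (-10) = -5  true
(5) 5 / 5 = 1, so 5 divides 5  true
(6) 3X - 5S = 3(-14) - 5(-7) = -7  true
(7) V + Z = -15 + (-10) = -25; -25 > -27  true
(8) Y + S = 5 + (-7) = -2  true
(9) T = 1, Z = -10; 1 > -10  true

Constraint 1 does not hold.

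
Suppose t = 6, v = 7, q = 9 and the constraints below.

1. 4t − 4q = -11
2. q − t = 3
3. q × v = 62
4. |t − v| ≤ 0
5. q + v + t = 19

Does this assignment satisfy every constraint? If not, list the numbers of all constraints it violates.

Constraints 1, 3, 4, 5 are violated.

1. 4t − 4q = 4(6) − 4(9) = -12, not -11 — fails.
2. q − t = 9 − 6 = 3 — holds.
3. q × v = 9 × 7 = 63, not 62 — fails.
4. |6 − 7| = 1; 1 > 0, exceeds bound 0 — fails.
5. q + v + t = 9 + 7 + 6 = 22, not 19 — fails.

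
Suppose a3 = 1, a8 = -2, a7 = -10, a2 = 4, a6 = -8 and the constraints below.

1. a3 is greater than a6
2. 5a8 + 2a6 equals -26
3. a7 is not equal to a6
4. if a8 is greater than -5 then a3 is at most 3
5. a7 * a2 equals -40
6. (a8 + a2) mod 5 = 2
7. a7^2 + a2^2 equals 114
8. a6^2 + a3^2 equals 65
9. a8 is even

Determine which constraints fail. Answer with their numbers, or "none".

1. a3 = 1, a6 = -8; 1 > -8 — holds.
2. 5a8 + 2a6 = 5(-2) + 2(-8) = -26 — holds.
3. a7 = -10, a6 = -8; distinct — holds.
4. a8 = -2 > -5, so we need a3 ≤ 3; a3 = 1 ≤ 3 — holds.
5. a7 * a2 = -10 * 4 = -40 — holds.
6. a8 + a2 = 2; 2 mod 5 = 2 — holds.
7. a7^2 + a2^2 = (-10)^2 + 4^2 = 100 + 16 = 116, not 114 — does not hold.
8. a6^2 + a3^2 = (-8)^2 + 1^2 = 64 + 1 = 65 — holds.
9. a8 = -2 is even — holds.

Violated: 7.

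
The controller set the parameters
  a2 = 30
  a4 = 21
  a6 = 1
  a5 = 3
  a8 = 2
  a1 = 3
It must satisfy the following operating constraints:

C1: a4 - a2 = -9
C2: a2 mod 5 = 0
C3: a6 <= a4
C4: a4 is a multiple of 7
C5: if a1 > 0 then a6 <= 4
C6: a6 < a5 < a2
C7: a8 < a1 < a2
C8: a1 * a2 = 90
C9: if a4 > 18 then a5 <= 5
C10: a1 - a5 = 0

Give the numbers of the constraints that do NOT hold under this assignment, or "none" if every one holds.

C1: a4 - a2 = 21 - 30 = -9 — holds.
C2: 30 mod 5 = 0 — holds.
C3: a6 = 1, a4 = 21; 1 ≤ 21 — holds.
C4: 21 / 7 = 3, so 7 divides 21 — holds.
C5: a1 = 3 > 0, so we need a6 ≤ 4; a6 = 1 ≤ 4 — holds.
C6: values 1 < 3 < 30 — holds.
C7: values 2 < 3 < 30 — holds.
C8: a1 * a2 = 3 * 30 = 90 — holds.
C9: a4 = 21 > 18, so we need a5 ≤ 5; a5 = 3 ≤ 5 — holds.
C10: a1 - a5 = 3 - 3 = 0 — holds.

Yes — all constraints hold.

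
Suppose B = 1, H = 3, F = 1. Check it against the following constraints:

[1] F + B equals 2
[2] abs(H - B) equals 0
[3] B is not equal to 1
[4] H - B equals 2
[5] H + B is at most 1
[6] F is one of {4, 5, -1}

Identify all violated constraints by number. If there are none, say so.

No — constraints 2, 3, 5, and 6 are not satisfied.

[1] F + B = 1 + 1 = 2  true
[2] abs(3 - 1) = 2, not 0  false
[3] B = 1, but 1 is required to differ  false
[4] H - B = 3 - 1 = 2  true
[5] H + B = 3 + 1 = 4; 4 > 1, bound 1 not met  false
[6] F = 1 is not in {4, 5, -1}  false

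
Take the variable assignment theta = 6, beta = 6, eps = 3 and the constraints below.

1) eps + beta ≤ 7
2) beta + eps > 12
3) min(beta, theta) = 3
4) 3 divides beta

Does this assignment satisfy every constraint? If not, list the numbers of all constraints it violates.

Constraints 1, 2, and 3 do not hold.

1) eps + beta = 3 + 6 = 9; 9 > 7, bound 7 not met — violated.
2) beta + eps = 6 + 3 = 9; 9 ≤ 12, bound 12 not met — violated.
3) min(6, 6) = 6, not 3 — violated.
4) 6 / 3 = 2, so 3 divides 6 — satisfied.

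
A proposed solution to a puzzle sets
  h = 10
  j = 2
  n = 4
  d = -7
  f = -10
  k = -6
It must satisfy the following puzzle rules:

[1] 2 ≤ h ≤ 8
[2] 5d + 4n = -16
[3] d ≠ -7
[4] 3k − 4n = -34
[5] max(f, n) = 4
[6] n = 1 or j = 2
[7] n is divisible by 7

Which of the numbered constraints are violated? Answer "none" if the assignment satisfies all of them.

[1] h = 10 is outside [2, 8] — violated.
[2] 5d + 4n = 5(-7) + 4(4) = -19, not -16 — violated.
[3] d = -7, but -7 is required to differ — violated.
[4] 3k − 4n = 3(-6) − 4(4) = -34 — OK.
[5] max(-10, 4) = 4 — OK.
[6] n = 4 ≠ 1, but j = 2 = 2 (second disjunct) — OK.
[7] 4 = 7×0 + 4, so 7 does not divide 4 — violated.

Constraints 1, 2, 3, and 7 do not hold.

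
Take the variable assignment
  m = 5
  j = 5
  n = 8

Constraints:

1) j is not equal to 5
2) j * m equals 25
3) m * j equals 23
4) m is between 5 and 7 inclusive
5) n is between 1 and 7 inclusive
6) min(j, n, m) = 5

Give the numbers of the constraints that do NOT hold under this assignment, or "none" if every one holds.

The assignment fails constraints 1, 3, and 5.

1) j = 5, but 5 is required to differ  FAIL
2) j * m = 5 * 5 = 25  OK
3) m * j = 5 * 5 = 25, not 23  FAIL
4) m = 5 lies in [5, 7]  OK
5) n = 8 is outside [1, 7]  FAIL
6) min(5, 8, 5) = 5  OK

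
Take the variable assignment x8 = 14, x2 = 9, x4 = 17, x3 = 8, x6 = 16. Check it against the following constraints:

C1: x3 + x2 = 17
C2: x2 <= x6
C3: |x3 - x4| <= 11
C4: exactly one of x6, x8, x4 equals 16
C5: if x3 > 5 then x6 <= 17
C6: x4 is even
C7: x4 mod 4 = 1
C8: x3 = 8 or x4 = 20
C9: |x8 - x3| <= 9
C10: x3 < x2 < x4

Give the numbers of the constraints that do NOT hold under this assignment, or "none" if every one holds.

C1: x3 + x2 = 8 + 9 = 17  OK
C2: x2 = 9, x6 = 16; 9 ≤ 16  OK
C3: |8 - 17| = 9; 9 ≤ 11  OK
C4: x6=16, x8=14, x4=17; 1 of them equals 16  OK
C5: x3 = 8 > 5, so we need x6 ≤ 17; x6 = 16 ≤ 17  OK
C6: x4 = 17 is odd  FAIL
C7: 17 mod 4 = 1  OK
C8: x3 = 8 = 8 (first disjunct)  OK
C9: |14 - 8| = 6; 6 ≤ 9  OK
C10: values 8 < 9 < 17  OK

Violated: 6.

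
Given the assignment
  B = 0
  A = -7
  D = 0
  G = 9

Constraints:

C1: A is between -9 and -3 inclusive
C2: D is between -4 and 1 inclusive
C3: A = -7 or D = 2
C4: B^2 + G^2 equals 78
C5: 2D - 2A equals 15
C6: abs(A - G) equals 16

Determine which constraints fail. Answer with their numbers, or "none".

C1: A = -7 lies in [-9, -3]  yes
C2: D = 0 lies in [-4, 1]  yes
C3: A = -7 = -7 (first disjunct)  yes
C4: B^2 + G^2 = 0^2 + 9^2 = 0 + 81 = 81, not 78  no
C5: 2D - 2A = 2(0) - 2(-7) = 14, not 15  no
C6: abs(-7 - 9) = 16  yes

Constraints 4 and 5 do not hold.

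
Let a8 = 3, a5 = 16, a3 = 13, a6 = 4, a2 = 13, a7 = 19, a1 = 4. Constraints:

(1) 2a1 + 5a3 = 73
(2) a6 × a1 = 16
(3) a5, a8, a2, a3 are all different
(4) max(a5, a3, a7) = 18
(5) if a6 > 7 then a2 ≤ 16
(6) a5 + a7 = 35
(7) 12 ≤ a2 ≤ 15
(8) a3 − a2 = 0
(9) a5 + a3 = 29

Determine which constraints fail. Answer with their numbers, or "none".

The assignment fails constraints 3 and 4.

(1) 2a1 + 5a3 = 2(4) + 5(13) = 73 — holds.
(2) a6 × a1 = 4 × 4 = 16 — holds.
(3) a2 = a3 = 13, not all different — fails.
(4) max(16, 13, 19) = 19, not 18 — fails.
(5) a6 = 4, not > 7; antecedent false, conditional vacuously true — holds.
(6) a5 + a7 = 16 + 19 = 35 — holds.
(7) a2 = 13 lies in [12, 15] — holds.
(8) a3 − a2 = 13 − 13 = 0 — holds.
(9) a5 + a3 = 16 + 13 = 29 — holds.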